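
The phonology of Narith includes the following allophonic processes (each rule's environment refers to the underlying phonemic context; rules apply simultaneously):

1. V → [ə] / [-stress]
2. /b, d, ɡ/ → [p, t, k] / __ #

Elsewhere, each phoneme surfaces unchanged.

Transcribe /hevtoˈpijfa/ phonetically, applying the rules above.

[həvtəˈpijfə]

/e/ — between /h/ and /v/, in an unstressed syllable — surfaces as [ə] (rule 1).
/o/ (between /t/ and /p/) occurs in an unstressed syllable → [ə] by rule 1.
/i/ — between /p/ and /j/; rule 1 does not apply here → [i].
/a/ (word-final): in an unstressed syllable, so rule 1 applies → [ə].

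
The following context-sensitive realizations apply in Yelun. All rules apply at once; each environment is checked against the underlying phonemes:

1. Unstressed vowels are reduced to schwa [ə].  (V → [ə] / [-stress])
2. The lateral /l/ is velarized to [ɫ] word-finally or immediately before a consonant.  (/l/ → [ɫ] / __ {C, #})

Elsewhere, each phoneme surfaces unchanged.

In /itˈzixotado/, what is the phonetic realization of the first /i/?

[ə]

Rule 1 applies to /i/ (word-initial: in an unstressed syllable) → [ə].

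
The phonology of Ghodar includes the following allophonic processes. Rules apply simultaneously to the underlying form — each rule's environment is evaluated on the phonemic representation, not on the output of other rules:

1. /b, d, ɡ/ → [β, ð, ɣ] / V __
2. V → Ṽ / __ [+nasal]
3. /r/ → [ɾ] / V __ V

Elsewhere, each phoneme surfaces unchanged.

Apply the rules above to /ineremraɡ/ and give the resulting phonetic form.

/i/ (word-initial): before a nasal consonant, so rule 2 applies → [ĩ].
/n/ (between /i/ and /e/) is unaffected → [n].
/e/ (between /n/ and /r/) fails the environment for rule 2, so it stays [e].
/r/ (between /e/ and /e/): between two vowels, so rule 3 applies → [ɾ].
/e/ (between /r/ and /m/): before a nasal consonant, so rule 2 applies → [ẽ].
/m/ stays [m].
/r/ (between /m/ and /a/): rule 3 targets it, but not between two vowels → unchanged [r].
/a/ — between /r/ and /ɡ/; rule 2 does not apply here → [a].
/ɡ/ meets the environment for rule 1 (immediately after a vowel) → [ɣ].

[ĩneɾẽmraɣ]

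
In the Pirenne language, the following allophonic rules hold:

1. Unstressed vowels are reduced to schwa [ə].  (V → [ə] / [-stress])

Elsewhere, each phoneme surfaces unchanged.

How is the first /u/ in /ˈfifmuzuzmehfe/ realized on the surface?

Rule 1 applies to /u/ (between /m/ and /z/: in an unstressed syllable) → [ə].

[ə]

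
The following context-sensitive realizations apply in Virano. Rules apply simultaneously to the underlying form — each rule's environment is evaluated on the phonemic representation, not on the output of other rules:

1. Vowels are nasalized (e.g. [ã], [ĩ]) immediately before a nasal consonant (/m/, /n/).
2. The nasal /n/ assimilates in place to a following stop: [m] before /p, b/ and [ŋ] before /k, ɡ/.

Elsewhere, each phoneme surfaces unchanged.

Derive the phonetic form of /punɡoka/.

/p/ (word-initial): no rule targets it → [p].
/u/ (between /p/ and /n/) occurs before a nasal consonant → [ũ] by rule 1.
/n/ (between /u/ and /ɡ/): before a labial or velar stop, so rule 2 applies → [ŋ].
/ɡ/ (between /n/ and /o/): no rule targets it → [ɡ].
/o/ (between /ɡ/ and /k/) fails the environment for rule 1, so it stays [o].
/k/ — not in any rule's target class → [k].
/a/ — word-final; rule 1 does not apply here → [a].

[pũŋɡoka]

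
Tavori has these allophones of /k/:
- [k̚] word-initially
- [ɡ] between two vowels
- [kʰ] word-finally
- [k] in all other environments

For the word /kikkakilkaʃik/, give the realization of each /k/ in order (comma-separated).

Occurrence 1 (position 1): word-initially → [k̚].
Occurrence 2 (position 3): no conditioning environment matches → elsewhere allophone [k].
Occurrence 3 (position 4): no conditioning environment matches → elsewhere allophone [k].
Occurrence 4 (position 6): between two vowels → [ɡ].
Occurrence 5 (position 9): no conditioning environment matches → elsewhere allophone [k].
Occurrence 6 (position 13): word-finally → [kʰ].

[k̚], [k], [k], [ɡ], [k], [kʰ]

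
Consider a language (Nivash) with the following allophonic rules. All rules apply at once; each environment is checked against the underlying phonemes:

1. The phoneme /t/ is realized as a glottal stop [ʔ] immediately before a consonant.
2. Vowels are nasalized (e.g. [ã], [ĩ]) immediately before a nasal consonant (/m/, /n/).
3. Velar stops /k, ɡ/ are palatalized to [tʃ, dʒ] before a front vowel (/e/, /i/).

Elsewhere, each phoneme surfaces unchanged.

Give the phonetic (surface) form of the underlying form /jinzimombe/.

[jĩnzĩmõmbe]

/j/ — not in any rule's target class → [j].
Rule 2 applies to /i/ (between /j/ and /n/: before a nasal consonant) → [ĩ].
/n/ (between /i/ and /z/) is unaffected → [n].
/z/ stays [z].
Rule 2 applies to /i/ (between /z/ and /m/: before a nasal consonant) → [ĩ].
/m/ — not in any rule's target class → [m].
/o/ — between /m/ and /m/, before a nasal consonant — surfaces as [õ] (rule 2).
/m/ — not in any rule's target class → [m].
/b/ (between /m/ and /e/): no rule targets it → [b].
/e/ (word-final): rule 2 targets it, but not before a nasal consonant → unchanged [e].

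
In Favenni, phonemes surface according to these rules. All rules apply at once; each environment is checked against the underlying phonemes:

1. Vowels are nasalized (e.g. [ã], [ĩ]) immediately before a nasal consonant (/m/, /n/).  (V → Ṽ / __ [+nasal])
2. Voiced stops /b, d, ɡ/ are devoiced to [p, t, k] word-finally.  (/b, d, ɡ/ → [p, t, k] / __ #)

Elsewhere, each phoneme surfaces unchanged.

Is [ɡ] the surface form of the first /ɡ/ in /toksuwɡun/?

Yes

/ɡ/ (between /w/ and /u/): rule 2 targets it, but not word-finally → unchanged [ɡ].
The actual realization is [ɡ], which matches [ɡ].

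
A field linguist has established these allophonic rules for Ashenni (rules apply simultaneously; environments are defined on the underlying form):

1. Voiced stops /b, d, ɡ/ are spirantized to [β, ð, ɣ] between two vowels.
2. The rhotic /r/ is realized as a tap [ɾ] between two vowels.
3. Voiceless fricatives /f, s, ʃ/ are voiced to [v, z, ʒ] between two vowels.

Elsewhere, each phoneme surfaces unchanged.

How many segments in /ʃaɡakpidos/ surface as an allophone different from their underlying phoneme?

2

Segments that undergo a rule: /ɡ/ → [ɣ] (rule 1); /d/ → [ð] (rule 1).
All other segments surface unchanged.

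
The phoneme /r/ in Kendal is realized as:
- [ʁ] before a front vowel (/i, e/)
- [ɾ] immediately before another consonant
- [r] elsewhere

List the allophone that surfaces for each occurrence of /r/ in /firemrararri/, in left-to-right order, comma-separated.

Occurrence 1 (position 3): before a front vowel (/i, e/) → [ʁ].
Occurrence 2 (position 6): no conditioning environment matches → elsewhere allophone [r].
Occurrence 3 (position 8): no conditioning environment matches → elsewhere allophone [r].
Occurrence 4 (position 10): immediately before another consonant → [ɾ].
Occurrence 5 (position 11): before a front vowel (/i, e/) → [ʁ].

[ʁ], [r], [r], [ɾ], [ʁ]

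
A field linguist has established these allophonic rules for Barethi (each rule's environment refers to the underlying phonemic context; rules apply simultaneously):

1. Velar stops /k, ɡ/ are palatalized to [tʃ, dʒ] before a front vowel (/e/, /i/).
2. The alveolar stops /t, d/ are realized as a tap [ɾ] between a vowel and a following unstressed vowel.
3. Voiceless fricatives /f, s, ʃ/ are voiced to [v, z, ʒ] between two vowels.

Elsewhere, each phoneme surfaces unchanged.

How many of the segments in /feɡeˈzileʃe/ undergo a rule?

Segments that undergo a rule: /ɡ/ → [dʒ] (rule 1); /ʃ/ → [ʒ] (rule 3).
All other segments surface unchanged.

2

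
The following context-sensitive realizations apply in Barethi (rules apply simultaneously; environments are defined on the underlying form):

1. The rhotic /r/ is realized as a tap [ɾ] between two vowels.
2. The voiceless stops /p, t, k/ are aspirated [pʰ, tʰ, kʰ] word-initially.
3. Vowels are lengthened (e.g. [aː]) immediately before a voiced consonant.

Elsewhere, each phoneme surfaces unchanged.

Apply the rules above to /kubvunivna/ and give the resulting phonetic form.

[kʰuːbvuːniːvna]

Rule 2 applies to /k/ (word-initial: word-initially) → [kʰ].
/u/ (between /k/ and /b/) occurs before a voiced consonant → [uː] by rule 3.
/u/ — between /v/ and /n/, before a voiced consonant — surfaces as [uː] (rule 3).
/i/ (between /n/ and /v/) occurs before a voiced consonant → [iː] by rule 3.
/a/ (word-final): rule 3 targets it, but not before a voiced consonant → unchanged [a].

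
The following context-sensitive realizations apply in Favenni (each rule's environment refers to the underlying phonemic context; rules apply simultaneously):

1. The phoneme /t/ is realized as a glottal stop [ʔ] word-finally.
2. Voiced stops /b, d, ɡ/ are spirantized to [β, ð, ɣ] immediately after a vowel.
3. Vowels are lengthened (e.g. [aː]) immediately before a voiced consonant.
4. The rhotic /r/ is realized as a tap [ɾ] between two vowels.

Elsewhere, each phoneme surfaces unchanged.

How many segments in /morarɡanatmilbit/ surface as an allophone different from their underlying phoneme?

Segments that undergo a rule: /o/ → [oː] (rule 3); /r/ → [ɾ] (rule 4); /a/ → [aː] (rule 3); /a/ → [aː] (rule 3); /i/ → [iː] (rule 3); /t/ → [ʔ] (rule 1).
All other segments surface unchanged.

6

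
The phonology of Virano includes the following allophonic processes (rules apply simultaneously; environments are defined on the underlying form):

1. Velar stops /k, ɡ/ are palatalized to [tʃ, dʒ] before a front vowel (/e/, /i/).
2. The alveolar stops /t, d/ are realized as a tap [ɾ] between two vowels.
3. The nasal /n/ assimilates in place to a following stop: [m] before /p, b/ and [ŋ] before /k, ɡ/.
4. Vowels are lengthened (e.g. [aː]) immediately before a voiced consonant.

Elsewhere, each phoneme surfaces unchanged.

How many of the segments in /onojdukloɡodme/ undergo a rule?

Segments that undergo a rule: /o/ → [oː] (rule 4); /o/ → [oː] (rule 4); /o/ → [oː] (rule 4); /o/ → [oː] (rule 4).
All other segments surface unchanged.

4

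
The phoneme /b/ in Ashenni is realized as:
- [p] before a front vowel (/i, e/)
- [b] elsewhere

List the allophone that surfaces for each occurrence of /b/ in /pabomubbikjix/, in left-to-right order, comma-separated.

[b], [b], [p]

Occurrence 1 (position 3): no conditioning environment matches → elsewhere allophone [b].
Occurrence 2 (position 7): no conditioning environment matches → elsewhere allophone [b].
Occurrence 3 (position 8): before a front vowel (/i, e/) → [p].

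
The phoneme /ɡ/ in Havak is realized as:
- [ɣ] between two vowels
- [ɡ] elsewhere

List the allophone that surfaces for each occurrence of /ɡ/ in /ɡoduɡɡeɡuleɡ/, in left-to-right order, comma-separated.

[ɡ], [ɡ], [ɡ], [ɣ], [ɡ]

Occurrence 1 (position 1): no conditioning environment matches → elsewhere allophone [ɡ].
Occurrence 2 (position 5): no conditioning environment matches → elsewhere allophone [ɡ].
Occurrence 3 (position 6): no conditioning environment matches → elsewhere allophone [ɡ].
Occurrence 4 (position 8): between two vowels → [ɣ].
Occurrence 5 (position 12): no conditioning environment matches → elsewhere allophone [ɡ].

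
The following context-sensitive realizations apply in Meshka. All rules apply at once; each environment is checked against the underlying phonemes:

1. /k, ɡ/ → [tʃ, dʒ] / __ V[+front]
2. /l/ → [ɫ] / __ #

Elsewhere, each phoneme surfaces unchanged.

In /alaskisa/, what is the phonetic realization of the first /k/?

/k/ (between /s/ and /i/): before a front vowel, so rule 1 applies → [tʃ].

[tʃ]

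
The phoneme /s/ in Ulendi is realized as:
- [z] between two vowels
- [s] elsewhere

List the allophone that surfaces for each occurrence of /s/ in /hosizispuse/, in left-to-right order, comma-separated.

[z], [s], [z]

Occurrence 1 (position 3): between two vowels → [z].
Occurrence 2 (position 7): no conditioning environment matches → elsewhere allophone [s].
Occurrence 3 (position 10): between two vowels → [z].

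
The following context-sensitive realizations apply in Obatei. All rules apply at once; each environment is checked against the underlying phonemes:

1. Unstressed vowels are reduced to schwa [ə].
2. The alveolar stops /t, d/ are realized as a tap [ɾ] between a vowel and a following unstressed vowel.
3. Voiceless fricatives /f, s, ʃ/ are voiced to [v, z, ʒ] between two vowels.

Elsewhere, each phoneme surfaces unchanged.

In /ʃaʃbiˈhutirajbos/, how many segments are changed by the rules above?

6

Segments that undergo a rule: /a/ → [ə] (rule 1); /i/ → [ə] (rule 1); /t/ → [ɾ] (rule 2); /i/ → [ə] (rule 1); /a/ → [ə] (rule 1); /o/ → [ə] (rule 1).
All other segments surface unchanged.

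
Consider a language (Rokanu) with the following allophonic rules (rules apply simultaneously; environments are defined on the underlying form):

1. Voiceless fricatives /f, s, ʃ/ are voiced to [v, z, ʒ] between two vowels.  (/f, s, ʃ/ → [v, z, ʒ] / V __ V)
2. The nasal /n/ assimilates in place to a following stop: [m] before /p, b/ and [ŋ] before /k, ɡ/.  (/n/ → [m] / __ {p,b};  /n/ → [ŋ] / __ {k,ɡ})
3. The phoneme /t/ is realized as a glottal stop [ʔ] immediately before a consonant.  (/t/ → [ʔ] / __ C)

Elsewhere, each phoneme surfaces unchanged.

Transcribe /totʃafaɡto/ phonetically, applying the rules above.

[toʔʃavaɡto]

/t/ (word-initial): rule 3 targets it, but not immediately before a consonant → unchanged [t].
/o/ (between /t/ and /t/): no rule targets it → [o].
/t/ (between /o/ and /ʃ/) occurs immediately before a consonant → [ʔ] by rule 3.
/ʃ/ — between /t/ and /a/; rule 1 does not apply here → [ʃ].
/a/ stays [a].
/f/ (between /a/ and /a/): between two vowels, so rule 1 applies → [v].
/a/ — not in any rule's target class → [a].
/ɡ/ stays [ɡ].
/t/ — between /ɡ/ and /o/; rule 3 does not apply here → [t].
/o/ — not in any rule's target class → [o].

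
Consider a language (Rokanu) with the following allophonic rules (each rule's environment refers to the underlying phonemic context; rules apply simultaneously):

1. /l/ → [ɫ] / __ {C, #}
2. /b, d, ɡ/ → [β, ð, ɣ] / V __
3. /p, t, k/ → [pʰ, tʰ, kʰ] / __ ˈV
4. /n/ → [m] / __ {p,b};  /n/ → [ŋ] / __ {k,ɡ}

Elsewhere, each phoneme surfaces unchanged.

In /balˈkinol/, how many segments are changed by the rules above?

3

Segments that undergo a rule: /l/ → [ɫ] (rule 1); /k/ → [kʰ] (rule 3); /l/ → [ɫ] (rule 1).
All other segments surface unchanged.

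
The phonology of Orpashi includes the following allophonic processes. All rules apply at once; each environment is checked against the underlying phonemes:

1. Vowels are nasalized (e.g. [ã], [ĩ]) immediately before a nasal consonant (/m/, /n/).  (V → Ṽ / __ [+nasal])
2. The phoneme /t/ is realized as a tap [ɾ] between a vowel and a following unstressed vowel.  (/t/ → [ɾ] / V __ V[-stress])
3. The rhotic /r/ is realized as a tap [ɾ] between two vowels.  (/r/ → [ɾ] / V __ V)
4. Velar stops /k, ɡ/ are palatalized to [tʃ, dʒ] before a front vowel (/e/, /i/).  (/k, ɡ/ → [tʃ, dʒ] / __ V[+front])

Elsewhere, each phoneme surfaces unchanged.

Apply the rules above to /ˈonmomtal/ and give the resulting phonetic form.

/o/ (word-initial): before a nasal consonant, so rule 1 applies → [õ].
/o/ meets the environment for rule 1 (before a nasal consonant) → [õ].
/t/ (between /m/ and /a/) is in the target of rule 2 but the environment (between a vowel and a following unstressed vowel) is not met → [t].
/a/ — between /t/ and /l/; rule 1 does not apply here → [a].

[ˈõnmõmtal]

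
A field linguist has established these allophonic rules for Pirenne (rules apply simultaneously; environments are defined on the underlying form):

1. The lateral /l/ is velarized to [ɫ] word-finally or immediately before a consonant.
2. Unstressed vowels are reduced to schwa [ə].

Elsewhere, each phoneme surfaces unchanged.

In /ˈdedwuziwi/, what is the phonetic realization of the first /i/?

[ə]

/i/ meets the environment for rule 2 (in an unstressed syllable) → [ə].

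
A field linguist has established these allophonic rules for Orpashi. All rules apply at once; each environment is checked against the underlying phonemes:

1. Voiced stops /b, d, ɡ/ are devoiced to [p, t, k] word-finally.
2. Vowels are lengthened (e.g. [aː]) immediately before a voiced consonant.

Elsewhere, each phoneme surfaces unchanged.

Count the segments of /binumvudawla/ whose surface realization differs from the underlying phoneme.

Segments that undergo a rule: /i/ → [iː] (rule 2); /u/ → [uː] (rule 2); /u/ → [uː] (rule 2); /a/ → [aː] (rule 2).
All other segments surface unchanged.

4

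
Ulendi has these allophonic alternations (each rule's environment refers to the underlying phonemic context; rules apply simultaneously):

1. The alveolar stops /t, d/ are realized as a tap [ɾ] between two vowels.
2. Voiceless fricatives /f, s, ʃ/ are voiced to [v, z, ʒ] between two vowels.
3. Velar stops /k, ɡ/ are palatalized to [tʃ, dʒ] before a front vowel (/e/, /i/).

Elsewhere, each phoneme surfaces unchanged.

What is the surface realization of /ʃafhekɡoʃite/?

[ʃafhekɡoʒiɾe]

/ʃ/ (word-initial) is in the target of rule 2 but the environment (between two vowels) is not met → [ʃ].
/f/ (between /a/ and /h/) fails the environment for rule 2, so it stays [f].
/k/ (between /e/ and /ɡ/): rule 3 targets it, but not before a front vowel → unchanged [k].
/ɡ/ (between /k/ and /o/) is in the target of rule 3 but the environment (before a front vowel) is not met → [ɡ].
/ʃ/ (between /o/ and /i/): between two vowels, so rule 2 applies → [ʒ].
/t/ (between /i/ and /e/): between two vowels, so rule 1 applies → [ɾ].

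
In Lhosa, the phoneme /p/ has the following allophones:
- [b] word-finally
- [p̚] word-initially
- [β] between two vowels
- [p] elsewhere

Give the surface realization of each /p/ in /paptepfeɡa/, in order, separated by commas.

[p̚], [p], [p]

Occurrence 1 (position 1): word-initially → [p̚].
Occurrence 2 (position 3): no conditioning environment matches → elsewhere allophone [p].
Occurrence 3 (position 6): no conditioning environment matches → elsewhere allophone [p].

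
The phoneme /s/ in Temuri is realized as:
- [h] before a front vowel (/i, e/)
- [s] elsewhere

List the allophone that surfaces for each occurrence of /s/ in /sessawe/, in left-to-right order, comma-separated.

[h], [s], [s]

Occurrence 1 (position 1): before a front vowel (/i, e/) → [h].
Occurrence 2 (position 3): no conditioning environment matches → elsewhere allophone [s].
Occurrence 3 (position 4): no conditioning environment matches → elsewhere allophone [s].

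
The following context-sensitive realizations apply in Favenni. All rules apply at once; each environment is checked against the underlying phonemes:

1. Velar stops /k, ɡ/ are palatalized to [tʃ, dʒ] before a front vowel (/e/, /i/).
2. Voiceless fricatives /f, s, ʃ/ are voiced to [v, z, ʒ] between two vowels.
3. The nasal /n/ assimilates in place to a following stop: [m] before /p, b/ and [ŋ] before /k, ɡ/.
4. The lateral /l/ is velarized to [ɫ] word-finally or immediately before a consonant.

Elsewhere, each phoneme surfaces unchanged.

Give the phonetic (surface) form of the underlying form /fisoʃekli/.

[fizoʒekli]

/f/ (word-initial) fails the environment for rule 2, so it stays [f].
Rule 2 applies to /s/ (between /i/ and /o/: between two vowels) → [z].
/ʃ/ (between /o/ and /e/) occurs between two vowels → [ʒ] by rule 2.
/k/ (between /e/ and /l/): rule 1 targets it, but not before a front vowel → unchanged [k].
/l/ — between /k/ and /i/; rule 4 does not apply here → [l].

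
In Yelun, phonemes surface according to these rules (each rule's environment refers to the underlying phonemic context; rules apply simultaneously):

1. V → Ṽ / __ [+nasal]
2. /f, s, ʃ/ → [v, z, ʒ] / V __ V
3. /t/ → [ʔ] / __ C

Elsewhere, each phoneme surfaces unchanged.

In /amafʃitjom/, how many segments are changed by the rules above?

Segments that undergo a rule: /a/ → [ã] (rule 1); /t/ → [ʔ] (rule 3); /o/ → [õ] (rule 1).
All other segments surface unchanged.

3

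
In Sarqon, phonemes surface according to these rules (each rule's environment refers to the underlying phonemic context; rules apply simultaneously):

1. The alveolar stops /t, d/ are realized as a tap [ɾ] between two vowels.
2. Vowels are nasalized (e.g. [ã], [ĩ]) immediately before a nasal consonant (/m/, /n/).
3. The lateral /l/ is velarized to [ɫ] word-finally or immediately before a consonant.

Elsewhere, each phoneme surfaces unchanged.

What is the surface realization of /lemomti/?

[lẽmõmti]

/l/ (word-initial): rule 3 targets it, but not word-finally or immediately before a consonant → unchanged [l].
/e/ meets the environment for rule 2 (before a nasal consonant) → [ẽ].
/m/ stays [m].
/o/ meets the environment for rule 2 (before a nasal consonant) → [õ].
/m/ stays [m].
/t/ (between /m/ and /i/) fails the environment for rule 1, so it stays [t].
/i/ (word-final) is in the target of rule 2 but the environment (before a nasal consonant) is not met → [i].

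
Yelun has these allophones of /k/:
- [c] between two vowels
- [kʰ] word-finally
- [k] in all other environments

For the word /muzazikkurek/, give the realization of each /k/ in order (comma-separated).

[k], [k], [kʰ]

Occurrence 1 (position 7): no conditioning environment matches → elsewhere allophone [k].
Occurrence 2 (position 8): no conditioning environment matches → elsewhere allophone [k].
Occurrence 3 (position 12): word-finally → [kʰ].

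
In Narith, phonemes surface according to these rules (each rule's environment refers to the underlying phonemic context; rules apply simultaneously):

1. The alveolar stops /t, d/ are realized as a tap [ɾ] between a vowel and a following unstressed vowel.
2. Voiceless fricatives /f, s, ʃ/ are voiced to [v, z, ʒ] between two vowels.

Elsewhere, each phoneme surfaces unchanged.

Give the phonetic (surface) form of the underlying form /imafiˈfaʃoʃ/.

/i/ (word-initial) is unaffected → [i].
/m/ — not in any rule's target class → [m].
/a/ (between /m/ and /f/) is unaffected → [a].
/f/ — between /a/ and /i/, between two vowels — surfaces as [v] (rule 2).
/i/ (between /f/ and /f/): no rule targets it → [i].
/f/ (between /i/ and /a/): between two vowels, so rule 2 applies → [v].
/a/ (between /f/ and /ʃ/): no rule targets it → [a].
/ʃ/ (between /a/ and /o/): between two vowels, so rule 2 applies → [ʒ].
/o/ (between /ʃ/ and /ʃ/): no rule targets it → [o].
/ʃ/ (word-final) is in the target of rule 2 but the environment (between two vowels) is not met → [ʃ].

[imaviˈvaʒoʃ]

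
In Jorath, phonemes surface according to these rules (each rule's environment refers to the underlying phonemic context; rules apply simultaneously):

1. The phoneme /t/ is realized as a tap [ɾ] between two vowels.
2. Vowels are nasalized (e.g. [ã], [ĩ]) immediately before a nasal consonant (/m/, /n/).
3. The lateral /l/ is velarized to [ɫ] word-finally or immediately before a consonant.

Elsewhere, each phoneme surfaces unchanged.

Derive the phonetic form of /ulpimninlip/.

/u/ — word-initial; rule 2 does not apply here → [u].
/l/ (between /u/ and /p/) occurs word-finally or immediately before a consonant → [ɫ] by rule 3.
/p/ stays [p].
/i/ (between /p/ and /m/): before a nasal consonant, so rule 2 applies → [ĩ].
/m/ (between /i/ and /n/) is unaffected → [m].
/n/ (between /m/ and /i/): no rule targets it → [n].
/i/ meets the environment for rule 2 (before a nasal consonant) → [ĩ].
/n/ stays [n].
/l/ (between /n/ and /i/) fails the environment for rule 3, so it stays [l].
/i/ (between /l/ and /p/) fails the environment for rule 2, so it stays [i].
/p/ — not in any rule's target class → [p].

[uɫpĩmnĩnlip]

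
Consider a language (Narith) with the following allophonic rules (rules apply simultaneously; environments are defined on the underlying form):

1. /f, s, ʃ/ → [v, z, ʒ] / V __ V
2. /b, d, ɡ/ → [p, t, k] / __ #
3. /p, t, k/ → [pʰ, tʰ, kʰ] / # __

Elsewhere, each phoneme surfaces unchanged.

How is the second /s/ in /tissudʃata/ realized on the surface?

[s]

/s/ — between /s/ and /u/; rule 1 does not apply here → [s].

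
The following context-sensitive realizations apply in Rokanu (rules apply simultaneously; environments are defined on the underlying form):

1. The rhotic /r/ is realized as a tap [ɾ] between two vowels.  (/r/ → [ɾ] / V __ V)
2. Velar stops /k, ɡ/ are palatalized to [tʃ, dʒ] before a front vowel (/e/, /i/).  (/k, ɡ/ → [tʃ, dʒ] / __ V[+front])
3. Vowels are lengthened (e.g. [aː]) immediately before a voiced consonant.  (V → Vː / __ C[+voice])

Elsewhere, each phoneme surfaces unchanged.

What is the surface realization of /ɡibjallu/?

[dʒiːbjaːllu]

/ɡ/ (word-initial): before a front vowel, so rule 2 applies → [dʒ].
/i/ meets the environment for rule 3 (before a voiced consonant) → [iː].
/b/ (between /i/ and /j/) is unaffected → [b].
/j/ stays [j].
/a/ (between /j/ and /l/): before a voiced consonant, so rule 3 applies → [aː].
/l/ (between /a/ and /l/): no rule targets it → [l].
/l/ stays [l].
/u/ — word-final; rule 3 does not apply here → [u].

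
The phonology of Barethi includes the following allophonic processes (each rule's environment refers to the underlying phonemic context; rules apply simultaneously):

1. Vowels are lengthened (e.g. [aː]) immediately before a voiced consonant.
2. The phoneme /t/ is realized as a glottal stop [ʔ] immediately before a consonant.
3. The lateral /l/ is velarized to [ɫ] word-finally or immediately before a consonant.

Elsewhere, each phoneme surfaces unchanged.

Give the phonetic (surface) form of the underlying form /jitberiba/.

[jiʔbeːriːba]

/j/ (word-initial) is unaffected → [j].
/i/ (between /j/ and /t/) is in the target of rule 1 but the environment (before a voiced consonant) is not met → [i].
/t/ — between /i/ and /b/, immediately before a consonant — surfaces as [ʔ] (rule 2).
/b/ (between /t/ and /e/) is unaffected → [b].
/e/ (between /b/ and /r/): before a voiced consonant, so rule 1 applies → [eː].
/r/ (between /e/ and /i/) is unaffected → [r].
/i/ (between /r/ and /b/): before a voiced consonant, so rule 1 applies → [iː].
/b/ (between /i/ and /a/) is unaffected → [b].
/a/ (word-final) is in the target of rule 1 but the environment (before a voiced consonant) is not met → [a].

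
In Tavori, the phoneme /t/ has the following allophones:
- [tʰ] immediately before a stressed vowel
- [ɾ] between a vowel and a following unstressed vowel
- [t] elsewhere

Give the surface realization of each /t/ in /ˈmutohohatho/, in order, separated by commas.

Occurrence 1 (position 3): between a vowel and an unstressed vowel → [ɾ].
Occurrence 2 (position 9): no conditioning environment matches → elsewhere allophone [t].

[ɾ], [t]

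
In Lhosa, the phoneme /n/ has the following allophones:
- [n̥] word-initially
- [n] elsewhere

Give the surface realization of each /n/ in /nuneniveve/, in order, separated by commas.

[n̥], [n], [n]

Occurrence 1 (position 1): word-initially → [n̥].
Occurrence 2 (position 3): no conditioning environment matches → elsewhere allophone [n].
Occurrence 3 (position 5): no conditioning environment matches → elsewhere allophone [n].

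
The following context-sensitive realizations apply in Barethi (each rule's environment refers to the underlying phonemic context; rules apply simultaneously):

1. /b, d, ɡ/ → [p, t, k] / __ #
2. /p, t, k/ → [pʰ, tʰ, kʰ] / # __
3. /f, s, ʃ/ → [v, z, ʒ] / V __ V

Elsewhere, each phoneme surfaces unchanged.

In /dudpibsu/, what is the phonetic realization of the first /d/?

[d]

/d/ (word-initial) is in the target of rule 1 but the environment (word-finally) is not met → [d].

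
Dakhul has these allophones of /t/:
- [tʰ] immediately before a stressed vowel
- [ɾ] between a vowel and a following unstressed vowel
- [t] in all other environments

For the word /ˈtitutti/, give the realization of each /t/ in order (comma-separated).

Occurrence 1 (position 1): immediately before a stressed vowel → [tʰ].
Occurrence 2 (position 3): between a vowel and an unstressed vowel → [ɾ].
Occurrence 3 (position 5): no conditioning environment matches → elsewhere allophone [t].
Occurrence 4 (position 6): no conditioning environment matches → elsewhere allophone [t].

[tʰ], [ɾ], [t], [t]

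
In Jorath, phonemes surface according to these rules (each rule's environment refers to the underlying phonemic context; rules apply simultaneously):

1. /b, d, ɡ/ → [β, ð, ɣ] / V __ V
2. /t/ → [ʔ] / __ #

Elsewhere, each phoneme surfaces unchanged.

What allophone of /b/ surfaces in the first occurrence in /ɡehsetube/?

/b/ — between /u/ and /e/, between two vowels — surfaces as [β] (rule 1).

[β]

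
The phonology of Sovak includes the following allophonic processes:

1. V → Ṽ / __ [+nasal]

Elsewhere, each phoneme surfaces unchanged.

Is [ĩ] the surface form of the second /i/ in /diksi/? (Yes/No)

No

/i/ (word-final) is in the target of rule 1 but the environment (before a nasal consonant) is not met → [i].
The actual realization is [i], not [ĩ].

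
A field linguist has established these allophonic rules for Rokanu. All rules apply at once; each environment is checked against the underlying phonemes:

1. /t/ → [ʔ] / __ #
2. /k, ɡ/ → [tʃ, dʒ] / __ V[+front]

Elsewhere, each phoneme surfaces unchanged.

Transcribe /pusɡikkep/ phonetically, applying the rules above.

[pusdʒiktʃep]

/p/ stays [p].
/u/ stays [u].
/s/ (between /u/ and /ɡ/): no rule targets it → [s].
Rule 2 applies to /ɡ/ (between /s/ and /i/: before a front vowel) → [dʒ].
/i/ — not in any rule's target class → [i].
/k/ — between /i/ and /k/; rule 2 does not apply here → [k].
/k/ — between /k/ and /e/, before a front vowel — surfaces as [tʃ] (rule 2).
/e/ (between /k/ and /p/) is unaffected → [e].
/p/ (word-final): no rule targets it → [p].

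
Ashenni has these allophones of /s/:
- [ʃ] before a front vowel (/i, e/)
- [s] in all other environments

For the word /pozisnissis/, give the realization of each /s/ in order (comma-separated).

Occurrence 1 (position 5): no conditioning environment matches → elsewhere allophone [s].
Occurrence 2 (position 8): no conditioning environment matches → elsewhere allophone [s].
Occurrence 3 (position 9): before a front vowel (/i, e/) → [ʃ].
Occurrence 4 (position 11): no conditioning environment matches → elsewhere allophone [s].

[s], [s], [ʃ], [s]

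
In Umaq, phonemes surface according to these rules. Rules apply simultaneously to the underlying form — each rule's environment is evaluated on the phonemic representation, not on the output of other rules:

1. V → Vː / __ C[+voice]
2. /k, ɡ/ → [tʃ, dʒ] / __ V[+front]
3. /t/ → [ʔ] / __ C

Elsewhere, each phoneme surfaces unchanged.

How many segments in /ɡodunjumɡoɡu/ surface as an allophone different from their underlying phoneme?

Segments that undergo a rule: /o/ → [oː] (rule 1); /u/ → [uː] (rule 1); /u/ → [uː] (rule 1); /o/ → [oː] (rule 1).
All other segments surface unchanged.

4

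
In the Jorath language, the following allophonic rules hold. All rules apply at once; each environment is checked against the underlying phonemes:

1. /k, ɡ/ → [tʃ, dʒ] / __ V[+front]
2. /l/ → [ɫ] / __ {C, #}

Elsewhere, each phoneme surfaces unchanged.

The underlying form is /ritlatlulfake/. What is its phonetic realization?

[ritlatluɫfatʃe]

/r/ (word-initial) is unaffected → [r].
/i/ — not in any rule's target class → [i].
/t/ — not in any rule's target class → [t].
/l/ — between /t/ and /a/; rule 2 does not apply here → [l].
/a/ (between /l/ and /t/) is unaffected → [a].
/t/ stays [t].
/l/ (between /t/ and /u/): rule 2 targets it, but not word-finally or immediately before a consonant → unchanged [l].
/u/ (between /l/ and /l/): no rule targets it → [u].
/l/ (between /u/ and /f/): word-finally or immediately before a consonant, so rule 2 applies → [ɫ].
/f/ (between /l/ and /a/): no rule targets it → [f].
/a/ (between /f/ and /k/): no rule targets it → [a].
Rule 1 applies to /k/ (between /a/ and /e/: before a front vowel) → [tʃ].
/e/ stays [e].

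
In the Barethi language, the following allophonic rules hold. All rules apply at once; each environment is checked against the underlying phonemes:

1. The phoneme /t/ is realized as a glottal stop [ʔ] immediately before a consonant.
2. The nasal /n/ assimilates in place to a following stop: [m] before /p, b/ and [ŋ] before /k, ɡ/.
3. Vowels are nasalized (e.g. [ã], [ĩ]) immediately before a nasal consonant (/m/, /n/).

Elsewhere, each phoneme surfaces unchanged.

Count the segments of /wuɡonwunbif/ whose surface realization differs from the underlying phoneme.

3

Segments that undergo a rule: /o/ → [õ] (rule 3); /u/ → [ũ] (rule 3); /n/ → [m] (rule 2).
All other segments surface unchanged.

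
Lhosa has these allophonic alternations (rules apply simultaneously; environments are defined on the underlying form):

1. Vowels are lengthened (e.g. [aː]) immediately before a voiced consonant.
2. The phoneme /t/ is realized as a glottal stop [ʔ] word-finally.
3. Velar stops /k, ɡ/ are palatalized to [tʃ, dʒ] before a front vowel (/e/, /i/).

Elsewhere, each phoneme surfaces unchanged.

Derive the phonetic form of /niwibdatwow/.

[niːwiːbdatwoːw]

/n/ stays [n].
/i/ meets the environment for rule 1 (before a voiced consonant) → [iː].
/w/ (between /i/ and /i/): no rule targets it → [w].
/i/ meets the environment for rule 1 (before a voiced consonant) → [iː].
/b/ — not in any rule's target class → [b].
/d/ (between /b/ and /a/): no rule targets it → [d].
/a/ — between /d/ and /t/; rule 1 does not apply here → [a].
/t/ — between /a/ and /w/; rule 2 does not apply here → [t].
/w/ (between /t/ and /o/) is unaffected → [w].
/o/ (between /w/ and /w/) occurs before a voiced consonant → [oː] by rule 1.
/w/ — not in any rule's target class → [w].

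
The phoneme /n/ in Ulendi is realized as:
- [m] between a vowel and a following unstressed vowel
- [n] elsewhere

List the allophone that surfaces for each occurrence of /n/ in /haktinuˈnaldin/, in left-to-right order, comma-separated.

Occurrence 1 (position 6): between a vowel and a following unstressed vowel → [m].
Occurrence 2 (position 8): no conditioning environment matches → elsewhere allophone [n].
Occurrence 3 (position 13): no conditioning environment matches → elsewhere allophone [n].

[m], [n], [n]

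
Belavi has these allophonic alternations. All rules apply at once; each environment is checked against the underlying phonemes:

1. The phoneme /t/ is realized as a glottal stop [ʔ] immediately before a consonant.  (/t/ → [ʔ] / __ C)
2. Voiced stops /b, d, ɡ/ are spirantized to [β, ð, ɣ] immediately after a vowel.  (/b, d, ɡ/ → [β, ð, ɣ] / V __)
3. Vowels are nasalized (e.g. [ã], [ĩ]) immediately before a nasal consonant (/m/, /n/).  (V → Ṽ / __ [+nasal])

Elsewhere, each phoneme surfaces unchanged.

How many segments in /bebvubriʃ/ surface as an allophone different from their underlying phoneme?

Segments that undergo a rule: /b/ → [β] (rule 2); /b/ → [β] (rule 2).
All other segments surface unchanged.

2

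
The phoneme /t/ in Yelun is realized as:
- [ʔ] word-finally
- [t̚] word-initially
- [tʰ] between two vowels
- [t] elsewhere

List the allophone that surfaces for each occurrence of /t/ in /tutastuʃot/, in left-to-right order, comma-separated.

Occurrence 1 (position 1): word-initially → [t̚].
Occurrence 2 (position 3): between two vowels → [tʰ].
Occurrence 3 (position 6): no conditioning environment matches → elsewhere allophone [t].
Occurrence 4 (position 10): word-finally → [ʔ].

[t̚], [tʰ], [t], [ʔ]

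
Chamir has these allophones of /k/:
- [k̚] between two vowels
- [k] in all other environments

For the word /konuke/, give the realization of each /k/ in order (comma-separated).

Occurrence 1 (position 1): no conditioning environment matches → elsewhere allophone [k].
Occurrence 2 (position 5): between two vowels → [k̚].

[k], [k̚]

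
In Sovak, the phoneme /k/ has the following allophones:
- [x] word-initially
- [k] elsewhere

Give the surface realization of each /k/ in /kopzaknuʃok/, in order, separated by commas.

[x], [k], [k]

Occurrence 1 (position 1): word-initially → [x].
Occurrence 2 (position 6): no conditioning environment matches → elsewhere allophone [k].
Occurrence 3 (position 11): no conditioning environment matches → elsewhere allophone [k].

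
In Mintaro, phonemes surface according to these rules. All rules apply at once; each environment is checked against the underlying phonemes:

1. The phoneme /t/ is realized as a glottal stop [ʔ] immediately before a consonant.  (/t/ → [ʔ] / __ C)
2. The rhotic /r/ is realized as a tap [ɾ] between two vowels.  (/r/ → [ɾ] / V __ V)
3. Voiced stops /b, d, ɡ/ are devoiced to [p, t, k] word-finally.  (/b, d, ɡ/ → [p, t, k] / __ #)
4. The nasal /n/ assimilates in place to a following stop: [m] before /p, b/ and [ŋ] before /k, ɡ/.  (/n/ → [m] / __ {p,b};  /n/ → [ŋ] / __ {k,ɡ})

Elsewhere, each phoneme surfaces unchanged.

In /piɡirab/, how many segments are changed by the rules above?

2

Segments that undergo a rule: /r/ → [ɾ] (rule 2); /b/ → [p] (rule 3).
All other segments surface unchanged.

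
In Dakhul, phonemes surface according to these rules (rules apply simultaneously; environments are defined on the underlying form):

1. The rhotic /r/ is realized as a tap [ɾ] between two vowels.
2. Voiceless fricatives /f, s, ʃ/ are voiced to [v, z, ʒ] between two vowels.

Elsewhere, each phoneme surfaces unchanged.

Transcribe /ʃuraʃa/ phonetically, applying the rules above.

[ʃuɾaʒa]

/ʃ/ (word-initial) fails the environment for rule 2, so it stays [ʃ].
/r/ (between /u/ and /a/) occurs between two vowels → [ɾ] by rule 1.
/ʃ/ — between /a/ and /a/, between two vowels — surfaces as [ʒ] (rule 2).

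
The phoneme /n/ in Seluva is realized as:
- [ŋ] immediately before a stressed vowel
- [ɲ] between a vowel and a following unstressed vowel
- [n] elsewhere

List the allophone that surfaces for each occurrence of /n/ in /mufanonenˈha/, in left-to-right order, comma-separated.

Occurrence 1 (position 5): between a vowel and a following unstressed vowel → [ɲ].
Occurrence 2 (position 7): between a vowel and a following unstressed vowel → [ɲ].
Occurrence 3 (position 9): no conditioning environment matches → elsewhere allophone [n].

[ɲ], [ɲ], [n]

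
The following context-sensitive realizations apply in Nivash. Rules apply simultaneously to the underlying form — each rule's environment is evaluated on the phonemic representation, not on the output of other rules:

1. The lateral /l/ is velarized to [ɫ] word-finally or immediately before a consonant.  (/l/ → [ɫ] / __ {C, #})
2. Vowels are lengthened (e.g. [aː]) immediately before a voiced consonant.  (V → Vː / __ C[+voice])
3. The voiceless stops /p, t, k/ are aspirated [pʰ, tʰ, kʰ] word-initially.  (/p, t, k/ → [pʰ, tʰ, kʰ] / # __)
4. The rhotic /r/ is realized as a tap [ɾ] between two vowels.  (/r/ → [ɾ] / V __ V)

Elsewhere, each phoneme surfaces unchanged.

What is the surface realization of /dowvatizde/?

[doːwvatiːzde]

/d/ (word-initial) is unaffected → [d].
Rule 2 applies to /o/ (between /d/ and /w/: before a voiced consonant) → [oː].
/w/ (between /o/ and /v/): no rule targets it → [w].
/v/ (between /w/ and /a/) is unaffected → [v].
/a/ (between /v/ and /t/): rule 2 targets it, but not before a voiced consonant → unchanged [a].
/t/ (between /a/ and /i/) is in the target of rule 3 but the environment (word-initially) is not met → [t].
Rule 2 applies to /i/ (between /t/ and /z/: before a voiced consonant) → [iː].
/z/ (between /i/ and /d/): no rule targets it → [z].
/d/ (between /z/ and /e/): no rule targets it → [d].
/e/ (word-final): rule 2 targets it, but not before a voiced consonant → unchanged [e].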